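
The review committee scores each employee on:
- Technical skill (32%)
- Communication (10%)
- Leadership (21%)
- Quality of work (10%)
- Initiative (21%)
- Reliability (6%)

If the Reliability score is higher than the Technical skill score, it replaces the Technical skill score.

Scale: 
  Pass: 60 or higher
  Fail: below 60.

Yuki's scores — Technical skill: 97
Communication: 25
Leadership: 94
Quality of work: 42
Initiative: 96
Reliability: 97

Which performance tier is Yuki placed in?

Pass

Reliability (97) ≤ Technical skill (97), so Technical skill stays at 97.
Weighted total:
  Technical skill 97 × 0.32 = 31.04
  Communication 25 × 0.1 = 2.5
  Leadership 94 × 0.21 = 19.74
  Quality of work 42 × 0.1 = 4.2
  Initiative 96 × 0.21 = 20.16
  Reliability 97 × 0.06 = 5.82
Sum = 83.46
83.46 ≥ 60 → Pass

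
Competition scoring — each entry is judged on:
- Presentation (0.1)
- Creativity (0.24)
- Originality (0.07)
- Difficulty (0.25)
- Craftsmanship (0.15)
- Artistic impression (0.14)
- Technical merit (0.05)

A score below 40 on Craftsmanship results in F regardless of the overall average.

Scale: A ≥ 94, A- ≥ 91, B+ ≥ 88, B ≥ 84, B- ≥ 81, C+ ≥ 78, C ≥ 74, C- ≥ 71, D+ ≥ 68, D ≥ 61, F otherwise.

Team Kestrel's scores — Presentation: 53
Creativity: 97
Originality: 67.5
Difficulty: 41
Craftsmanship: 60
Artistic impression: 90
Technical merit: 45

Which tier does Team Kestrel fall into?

Craftsmanship score 60 ≥ 40: minimum met.
Weighted total:
  Presentation 53 × 0.1 = 5.3
  Creativity 97 × 0.24 = 23.28
  Originality 67.5 × 0.07 = 4.725
  Difficulty 41 × 0.25 = 10.25
  Craftsmanship 60 × 0.15 = 9
  Artistic impression 90 × 0.14 = 12.6
  Technical merit 45 × 0.05 = 2.25
Sum = 67.405
67.405 is ≥ 61 and < 68 → D

D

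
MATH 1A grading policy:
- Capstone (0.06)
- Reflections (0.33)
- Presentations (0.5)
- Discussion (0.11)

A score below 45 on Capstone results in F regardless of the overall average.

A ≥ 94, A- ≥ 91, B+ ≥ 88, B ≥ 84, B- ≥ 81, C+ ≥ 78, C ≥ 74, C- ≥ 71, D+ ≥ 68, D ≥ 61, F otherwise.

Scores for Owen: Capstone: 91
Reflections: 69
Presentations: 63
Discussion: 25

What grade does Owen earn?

Capstone score 91 ≥ 45: minimum met.
Weighted total:
  Capstone 91 × 0.06 = 5.46
  Reflections 69 × 0.33 = 22.77
  Presentations 63 × 0.5 = 31.5
  Discussion 25 × 0.11 = 2.75
Sum = 62.48
62.48 is ≥ 61 and < 68 → D

D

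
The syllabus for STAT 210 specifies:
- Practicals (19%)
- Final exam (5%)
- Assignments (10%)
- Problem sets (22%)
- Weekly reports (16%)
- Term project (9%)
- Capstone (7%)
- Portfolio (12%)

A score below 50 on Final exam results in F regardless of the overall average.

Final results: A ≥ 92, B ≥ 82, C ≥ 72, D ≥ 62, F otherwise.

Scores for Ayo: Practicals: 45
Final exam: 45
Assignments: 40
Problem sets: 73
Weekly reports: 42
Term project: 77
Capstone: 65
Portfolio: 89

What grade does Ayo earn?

Final exam score 45 < 50: minimum not met.
Weighted total:
  Practicals 45 × 0.19 = 8.55
  Final exam 45 × 0.05 = 2.25
  Assignments 40 × 0.1 = 4
  Problem sets 73 × 0.22 = 16.06
  Weekly reports 42 × 0.16 = 6.72
  Term project 77 × 0.09 = 6.93
  Capstone 65 × 0.07 = 4.55
  Portfolio 89 × 0.12 = 10.68
Sum = 59.74
Because the Final exam minimum was not met, the result is F.

F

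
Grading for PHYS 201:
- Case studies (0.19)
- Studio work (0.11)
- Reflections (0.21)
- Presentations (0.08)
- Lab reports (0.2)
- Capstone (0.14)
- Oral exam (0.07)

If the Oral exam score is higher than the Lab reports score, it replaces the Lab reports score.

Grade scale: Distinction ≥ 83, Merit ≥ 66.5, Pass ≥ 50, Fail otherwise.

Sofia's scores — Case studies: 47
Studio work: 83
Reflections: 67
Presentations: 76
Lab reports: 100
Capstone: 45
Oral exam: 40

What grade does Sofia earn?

Merit

Oral exam (40) ≤ Lab reports (100), so Lab reports stays at 100.
Weighted total:
  Case studies 47 × 0.19 = 8.93
  Studio work 83 × 0.11 = 9.13
  Reflections 67 × 0.21 = 14.07
  Presentations 76 × 0.08 = 6.08
  Lab reports 100 × 0.2 = 20
  Capstone 45 × 0.14 = 6.3
  Oral exam 40 × 0.07 = 2.8
Sum = 67.31
67.31 is ≥ 66.5 and < 83 → Merit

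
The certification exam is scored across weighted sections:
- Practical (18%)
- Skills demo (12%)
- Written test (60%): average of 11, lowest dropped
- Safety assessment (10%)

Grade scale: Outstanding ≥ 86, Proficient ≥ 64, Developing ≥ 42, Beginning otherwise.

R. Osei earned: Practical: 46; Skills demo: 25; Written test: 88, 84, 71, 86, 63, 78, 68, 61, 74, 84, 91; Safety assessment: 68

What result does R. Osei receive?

Proficient

Written test: drop 61 → average of remaining 10 = 787/10 = 78.7
Weighted total:
  Practical 46 × 0.18 = 8.28
  Skills demo 25 × 0.12 = 3
  Written test 78.7 × 0.6 = 47.22
  Safety assessment 68 × 0.1 = 6.8
Sum = 65.3
65.3 is ≥ 64 and < 86 → Proficient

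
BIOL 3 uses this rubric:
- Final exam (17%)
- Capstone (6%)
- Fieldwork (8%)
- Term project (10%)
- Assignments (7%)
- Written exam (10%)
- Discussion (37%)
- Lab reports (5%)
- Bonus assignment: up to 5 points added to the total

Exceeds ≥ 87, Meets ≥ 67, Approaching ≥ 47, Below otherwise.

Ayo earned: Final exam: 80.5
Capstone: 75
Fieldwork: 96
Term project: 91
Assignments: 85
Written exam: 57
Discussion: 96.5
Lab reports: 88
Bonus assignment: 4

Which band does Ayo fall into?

Exceeds

Weighted total:
  Final exam 80.5 × 0.17 = 13.685
  Capstone 75 × 0.06 = 4.5
  Fieldwork 96 × 0.08 = 7.68
  Term project 91 × 0.1 = 9.1
  Assignments 85 × 0.07 = 5.95
  Written exam 57 × 0.1 = 5.7
  Discussion 96.5 × 0.37 = 35.705
  Lab reports 88 × 0.05 = 4.4
Sum = 86.72
Bonus assignment: 86.72 + 4 = 90.72
90.72 ≥ 87 → Exceeds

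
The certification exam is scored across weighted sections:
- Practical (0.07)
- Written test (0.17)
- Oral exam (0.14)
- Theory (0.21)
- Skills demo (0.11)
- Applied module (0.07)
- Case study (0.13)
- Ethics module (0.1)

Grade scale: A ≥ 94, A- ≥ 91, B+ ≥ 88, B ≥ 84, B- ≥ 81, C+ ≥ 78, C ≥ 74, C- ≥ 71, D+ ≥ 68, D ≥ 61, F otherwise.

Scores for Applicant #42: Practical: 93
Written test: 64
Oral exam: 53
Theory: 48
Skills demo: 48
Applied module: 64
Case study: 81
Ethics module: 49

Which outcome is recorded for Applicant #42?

F

Weighted total:
  Practical 93 × 0.07 = 6.51
  Written test 64 × 0.17 = 10.88
  Oral exam 53 × 0.14 = 7.42
  Theory 48 × 0.21 = 10.08
  Skills demo 48 × 0.11 = 5.28
  Applied module 64 × 0.07 = 4.48
  Case study 81 × 0.13 = 10.53
  Ethics module 49 × 0.1 = 4.9
Sum = 60.08
60.08 < 61 → F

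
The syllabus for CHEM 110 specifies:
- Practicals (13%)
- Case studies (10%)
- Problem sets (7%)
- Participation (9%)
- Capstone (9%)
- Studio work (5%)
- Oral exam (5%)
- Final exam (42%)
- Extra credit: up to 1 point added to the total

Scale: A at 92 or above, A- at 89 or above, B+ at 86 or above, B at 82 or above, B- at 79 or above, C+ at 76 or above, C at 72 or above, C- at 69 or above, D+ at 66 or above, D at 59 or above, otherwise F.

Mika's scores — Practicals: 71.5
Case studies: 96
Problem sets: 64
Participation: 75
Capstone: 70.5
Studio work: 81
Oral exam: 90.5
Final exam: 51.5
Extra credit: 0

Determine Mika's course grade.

Weighted total:
  Practicals 71.5 × 0.13 = 9.295
  Case studies 96 × 0.1 = 9.6
  Problem sets 64 × 0.07 = 4.48
  Participation 75 × 0.09 = 6.75
  Capstone 70.5 × 0.09 = 6.345
  Studio work 81 × 0.05 = 4.05
  Oral exam 90.5 × 0.05 = 4.525
  Final exam 51.5 × 0.42 = 21.63
Sum = 66.675
Extra credit: 66.675 + 0 = 66.675
66.675 is ≥ 66 and < 69 → D+

D+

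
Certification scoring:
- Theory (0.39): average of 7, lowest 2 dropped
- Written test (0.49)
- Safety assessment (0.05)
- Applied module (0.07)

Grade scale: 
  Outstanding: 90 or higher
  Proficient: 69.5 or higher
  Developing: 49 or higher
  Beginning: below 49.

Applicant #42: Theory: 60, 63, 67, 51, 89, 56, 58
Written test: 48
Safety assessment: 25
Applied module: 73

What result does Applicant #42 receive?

Developing

Theory: drop 51, 56 → average of remaining 5 = 337/5 = 67.4
Weighted total:
  Theory 67.4 × 0.39 = 26.286
  Written test 48 × 0.49 = 23.52
  Safety assessment 25 × 0.05 = 1.25
  Applied module 73 × 0.07 = 5.11
Sum = 56.166
56.166 is ≥ 49 and < 69.5 → Developing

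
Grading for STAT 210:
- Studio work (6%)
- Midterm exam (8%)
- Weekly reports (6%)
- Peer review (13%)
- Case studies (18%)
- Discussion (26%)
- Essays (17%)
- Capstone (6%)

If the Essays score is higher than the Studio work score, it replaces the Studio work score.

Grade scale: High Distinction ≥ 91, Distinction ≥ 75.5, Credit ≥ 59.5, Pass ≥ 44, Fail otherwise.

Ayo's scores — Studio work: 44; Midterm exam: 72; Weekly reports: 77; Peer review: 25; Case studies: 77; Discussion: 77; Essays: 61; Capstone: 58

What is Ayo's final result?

Essays (61) > Studio work (44), so Studio work counts as 61.
Weighted total:
  Studio work 61 × 0.06 = 3.66
  Midterm exam 72 × 0.08 = 5.76
  Weekly reports 77 × 0.06 = 4.62
  Peer review 25 × 0.13 = 3.25
  Case studies 77 × 0.18 = 13.86
  Discussion 77 × 0.26 = 20.02
  Essays 61 × 0.17 = 10.37
  Capstone 58 × 0.06 = 3.48
Sum = 65.02
65.02 is ≥ 59.5 and < 75.5 → Credit

Credit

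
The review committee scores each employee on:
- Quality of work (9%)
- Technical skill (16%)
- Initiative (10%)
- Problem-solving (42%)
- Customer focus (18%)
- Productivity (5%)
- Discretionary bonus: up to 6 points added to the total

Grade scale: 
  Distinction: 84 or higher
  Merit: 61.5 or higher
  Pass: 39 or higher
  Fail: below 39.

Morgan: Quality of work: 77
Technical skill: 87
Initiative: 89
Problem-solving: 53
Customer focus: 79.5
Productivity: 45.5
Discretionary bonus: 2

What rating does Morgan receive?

Weighted total:
  Quality of work 77 × 0.09 = 6.93
  Technical skill 87 × 0.16 = 13.92
  Initiative 89 × 0.1 = 8.9
  Problem-solving 53 × 0.42 = 22.26
  Customer focus 79.5 × 0.18 = 14.31
  Productivity 45.5 × 0.05 = 2.275
Sum = 68.595
Discretionary bonus: 68.595 + 2 = 70.595
70.595 is ≥ 61.5 and < 84 → Merit

Merit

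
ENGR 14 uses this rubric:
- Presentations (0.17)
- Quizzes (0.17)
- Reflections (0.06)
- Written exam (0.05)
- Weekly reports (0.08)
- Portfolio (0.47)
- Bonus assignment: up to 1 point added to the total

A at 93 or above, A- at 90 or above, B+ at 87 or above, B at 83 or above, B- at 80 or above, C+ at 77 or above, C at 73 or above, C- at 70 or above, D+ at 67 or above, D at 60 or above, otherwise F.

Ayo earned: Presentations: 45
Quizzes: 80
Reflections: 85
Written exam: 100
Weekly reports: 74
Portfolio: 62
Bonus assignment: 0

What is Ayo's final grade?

D

Weighted total:
  Presentations 45 × 0.17 = 7.65
  Quizzes 80 × 0.17 = 13.6
  Reflections 85 × 0.06 = 5.1
  Written exam 100 × 0.05 = 5
  Weekly reports 74 × 0.08 = 5.92
  Portfolio 62 × 0.47 = 29.14
Sum = 66.41
Bonus assignment: 66.41 + 0 = 66.41
66.41 is ≥ 60 and < 67 → D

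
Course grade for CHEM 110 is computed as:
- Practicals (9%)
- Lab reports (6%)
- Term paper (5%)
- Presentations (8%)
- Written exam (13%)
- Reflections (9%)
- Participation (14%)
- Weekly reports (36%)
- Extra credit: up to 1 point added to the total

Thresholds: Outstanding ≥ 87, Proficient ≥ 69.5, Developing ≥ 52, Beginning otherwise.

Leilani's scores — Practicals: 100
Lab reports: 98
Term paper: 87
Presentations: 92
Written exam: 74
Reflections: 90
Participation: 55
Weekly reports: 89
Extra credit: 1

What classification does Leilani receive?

Proficient

Weighted total:
  Practicals 100 × 0.09 = 9
  Lab reports 98 × 0.06 = 5.88
  Term paper 87 × 0.05 = 4.35
  Presentations 92 × 0.08 = 7.36
  Written exam 74 × 0.13 = 9.62
  Reflections 90 × 0.09 = 8.1
  Participation 55 × 0.14 = 7.7
  Weekly reports 89 × 0.36 = 32.04
Sum = 84.05
Extra credit: 84.05 + 1 = 85.05
85.05 is ≥ 69.5 and < 87 → Proficient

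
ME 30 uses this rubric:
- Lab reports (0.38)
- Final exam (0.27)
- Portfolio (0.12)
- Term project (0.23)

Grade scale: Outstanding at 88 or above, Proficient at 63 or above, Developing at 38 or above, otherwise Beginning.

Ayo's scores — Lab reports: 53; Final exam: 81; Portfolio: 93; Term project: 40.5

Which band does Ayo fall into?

Developing

Weighted total:
  Lab reports 53 × 0.38 = 20.14
  Final exam 81 × 0.27 = 21.87
  Portfolio 93 × 0.12 = 11.16
  Term project 40.5 × 0.23 = 9.315
Sum = 62.485
62.485 is ≥ 38 and < 63 → Developing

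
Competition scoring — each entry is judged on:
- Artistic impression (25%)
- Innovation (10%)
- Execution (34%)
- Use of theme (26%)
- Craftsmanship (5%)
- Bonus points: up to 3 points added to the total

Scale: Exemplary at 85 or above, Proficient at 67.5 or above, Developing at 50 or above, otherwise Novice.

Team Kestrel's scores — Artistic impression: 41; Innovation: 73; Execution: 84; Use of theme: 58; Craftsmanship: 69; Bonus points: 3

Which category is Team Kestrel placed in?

Weighted total:
  Artistic impression 41 × 0.25 = 10.25
  Innovation 73 × 0.1 = 7.3
  Execution 84 × 0.34 = 28.56
  Use of theme 58 × 0.26 = 15.08
  Craftsmanship 69 × 0.05 = 3.45
Sum = 64.64
Bonus points: 64.64 + 3 = 67.64
67.64 is ≥ 67.5 and < 85 → Proficient

Proficient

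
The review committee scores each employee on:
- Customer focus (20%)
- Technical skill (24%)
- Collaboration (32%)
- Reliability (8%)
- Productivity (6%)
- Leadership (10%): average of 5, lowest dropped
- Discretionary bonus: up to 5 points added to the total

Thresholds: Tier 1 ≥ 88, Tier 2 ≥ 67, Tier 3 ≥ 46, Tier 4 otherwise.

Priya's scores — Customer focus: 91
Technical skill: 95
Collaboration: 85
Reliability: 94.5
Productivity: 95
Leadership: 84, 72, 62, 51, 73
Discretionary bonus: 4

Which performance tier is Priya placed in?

Leadership: drop 51 → average of remaining 4 = 291/4 = 72.75
Weighted total:
  Customer focus 91 × 0.2 = 18.2
  Technical skill 95 × 0.24 = 22.8
  Collaboration 85 × 0.32 = 27.2
  Reliability 94.5 × 0.08 = 7.56
  Productivity 95 × 0.06 = 5.7
  Leadership 72.75 × 0.1 = 7.275
Sum = 88.735
Discretionary bonus: 88.735 + 4 = 92.735
92.735 ≥ 88 → Tier 1

Tier 1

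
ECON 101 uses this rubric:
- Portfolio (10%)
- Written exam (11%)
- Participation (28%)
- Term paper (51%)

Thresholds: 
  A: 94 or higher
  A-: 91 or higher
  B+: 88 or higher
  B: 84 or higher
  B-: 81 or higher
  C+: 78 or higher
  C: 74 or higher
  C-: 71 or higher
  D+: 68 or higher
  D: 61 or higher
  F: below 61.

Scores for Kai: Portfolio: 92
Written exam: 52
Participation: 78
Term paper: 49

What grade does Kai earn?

Weighted total:
  Portfolio 92 × 0.1 = 9.2
  Written exam 52 × 0.11 = 5.72
  Participation 78 × 0.28 = 21.84
  Term paper 49 × 0.51 = 24.99
Sum = 61.75
61.75 is ≥ 61 and < 68 → D

D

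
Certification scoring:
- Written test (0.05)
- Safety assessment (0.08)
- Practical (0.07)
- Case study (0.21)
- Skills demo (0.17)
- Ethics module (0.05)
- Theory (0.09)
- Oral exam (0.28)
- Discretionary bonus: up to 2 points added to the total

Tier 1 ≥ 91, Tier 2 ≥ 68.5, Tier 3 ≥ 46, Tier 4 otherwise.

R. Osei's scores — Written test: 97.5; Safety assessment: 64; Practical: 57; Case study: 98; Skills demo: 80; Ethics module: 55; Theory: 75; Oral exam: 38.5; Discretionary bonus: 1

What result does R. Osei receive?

Weighted total:
  Written test 97.5 × 0.05 = 4.875
  Safety assessment 64 × 0.08 = 5.12
  Practical 57 × 0.07 = 3.99
  Case study 98 × 0.21 = 20.58
  Skills demo 80 × 0.17 = 13.6
  Ethics module 55 × 0.05 = 2.75
  Theory 75 × 0.09 = 6.75
  Oral exam 38.5 × 0.28 = 10.78
Sum = 68.445
Discretionary bonus: 68.445 + 1 = 69.445
69.445 is ≥ 68.5 and < 91 → Tier 2

Tier 2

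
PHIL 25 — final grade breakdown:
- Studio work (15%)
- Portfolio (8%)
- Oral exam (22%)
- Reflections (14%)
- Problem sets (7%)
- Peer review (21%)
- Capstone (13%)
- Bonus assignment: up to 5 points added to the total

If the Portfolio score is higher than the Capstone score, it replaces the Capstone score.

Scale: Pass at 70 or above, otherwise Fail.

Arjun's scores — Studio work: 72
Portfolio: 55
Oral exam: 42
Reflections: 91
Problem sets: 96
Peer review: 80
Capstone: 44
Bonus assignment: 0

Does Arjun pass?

Portfolio (55) > Capstone (44), so Capstone counts as 55.
Weighted total:
  Studio work 72 × 0.15 = 10.8
  Portfolio 55 × 0.08 = 4.4
  Oral exam 42 × 0.22 = 9.24
  Reflections 91 × 0.14 = 12.74
  Problem sets 96 × 0.07 = 6.72
  Peer review 80 × 0.21 = 16.8
  Capstone 55 × 0.13 = 7.15
Sum = 67.85
Bonus assignment: 67.85 + 0 = 67.85
67.85 < 70 → Fail

Fail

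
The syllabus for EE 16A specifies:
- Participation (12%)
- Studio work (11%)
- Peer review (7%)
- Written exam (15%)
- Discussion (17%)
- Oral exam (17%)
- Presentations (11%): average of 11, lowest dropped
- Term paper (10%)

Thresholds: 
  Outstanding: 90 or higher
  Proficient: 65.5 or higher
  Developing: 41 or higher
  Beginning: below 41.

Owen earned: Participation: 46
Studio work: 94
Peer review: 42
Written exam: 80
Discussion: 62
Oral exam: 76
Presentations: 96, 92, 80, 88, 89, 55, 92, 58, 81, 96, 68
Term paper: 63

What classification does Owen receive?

Proficient

Presentations: drop 55 → average of remaining 10 = 840/10 = 84
Weighted total:
  Participation 46 × 0.12 = 5.52
  Studio work 94 × 0.11 = 10.34
  Peer review 42 × 0.07 = 2.94
  Written exam 80 × 0.15 = 12
  Discussion 62 × 0.17 = 10.54
  Oral exam 76 × 0.17 = 12.92
  Presentations 84 × 0.11 = 9.24
  Term paper 63 × 0.1 = 6.3
Sum = 69.8
69.8 is ≥ 65.5 and < 90 → Proficient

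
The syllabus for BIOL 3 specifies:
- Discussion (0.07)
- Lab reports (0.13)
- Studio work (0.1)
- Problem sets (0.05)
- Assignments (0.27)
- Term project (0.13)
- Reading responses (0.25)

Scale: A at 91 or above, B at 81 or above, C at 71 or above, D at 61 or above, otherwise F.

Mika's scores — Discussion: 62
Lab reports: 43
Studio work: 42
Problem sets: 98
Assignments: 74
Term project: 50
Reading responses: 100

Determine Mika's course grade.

D

Weighted total:
  Discussion 62 × 0.07 = 4.34
  Lab reports 43 × 0.13 = 5.59
  Studio work 42 × 0.1 = 4.2
  Problem sets 98 × 0.05 = 4.9
  Assignments 74 × 0.27 = 19.98
  Term project 50 × 0.13 = 6.5
  Reading responses 100 × 0.25 = 25
Sum = 70.51
70.51 is ≥ 61 and < 71 → D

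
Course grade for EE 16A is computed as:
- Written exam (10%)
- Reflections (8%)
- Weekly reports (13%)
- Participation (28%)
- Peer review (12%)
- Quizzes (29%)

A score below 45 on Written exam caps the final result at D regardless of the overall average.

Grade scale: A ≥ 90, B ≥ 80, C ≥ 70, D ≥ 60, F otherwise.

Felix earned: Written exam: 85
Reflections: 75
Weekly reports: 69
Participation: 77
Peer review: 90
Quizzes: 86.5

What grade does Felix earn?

B

Written exam score 85 ≥ 45: minimum met.
Weighted total:
  Written exam 85 × 0.1 = 8.5
  Reflections 75 × 0.08 = 6
  Weekly reports 69 × 0.13 = 8.97
  Participation 77 × 0.28 = 21.56
  Peer review 90 × 0.12 = 10.8
  Quizzes 86.5 × 0.29 = 25.085
Sum = 80.915
80.915 is ≥ 80 and < 90 → B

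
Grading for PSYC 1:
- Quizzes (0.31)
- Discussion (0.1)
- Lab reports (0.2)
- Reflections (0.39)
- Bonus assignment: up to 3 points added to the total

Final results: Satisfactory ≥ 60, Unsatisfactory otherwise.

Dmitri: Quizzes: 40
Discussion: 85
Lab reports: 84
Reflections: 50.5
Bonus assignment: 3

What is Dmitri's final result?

Satisfactory

Weighted total:
  Quizzes 40 × 0.31 = 12.4
  Discussion 85 × 0.1 = 8.5
  Lab reports 84 × 0.2 = 16.8
  Reflections 50.5 × 0.39 = 19.695
Sum = 57.395
Bonus assignment: 57.395 + 3 = 60.395
60.395 ≥ 60 → Satisfactory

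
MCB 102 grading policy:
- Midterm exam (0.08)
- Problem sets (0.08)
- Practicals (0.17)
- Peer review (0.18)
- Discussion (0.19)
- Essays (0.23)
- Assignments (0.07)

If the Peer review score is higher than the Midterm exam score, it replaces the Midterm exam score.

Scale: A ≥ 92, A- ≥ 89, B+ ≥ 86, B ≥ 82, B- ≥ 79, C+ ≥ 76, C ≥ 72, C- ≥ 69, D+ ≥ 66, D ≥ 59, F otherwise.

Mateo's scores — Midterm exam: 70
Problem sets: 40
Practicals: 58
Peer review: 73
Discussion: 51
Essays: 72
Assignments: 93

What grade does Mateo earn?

D

Peer review (73) > Midterm exam (70), so Midterm exam counts as 73.
Weighted total:
  Midterm exam 73 × 0.08 = 5.84
  Problem sets 40 × 0.08 = 3.2
  Practicals 58 × 0.17 = 9.86
  Peer review 73 × 0.18 = 13.14
  Discussion 51 × 0.19 = 9.69
  Essays 72 × 0.23 = 16.56
  Assignments 93 × 0.07 = 6.51
Sum = 64.8
64.8 is ≥ 59 and < 66 → D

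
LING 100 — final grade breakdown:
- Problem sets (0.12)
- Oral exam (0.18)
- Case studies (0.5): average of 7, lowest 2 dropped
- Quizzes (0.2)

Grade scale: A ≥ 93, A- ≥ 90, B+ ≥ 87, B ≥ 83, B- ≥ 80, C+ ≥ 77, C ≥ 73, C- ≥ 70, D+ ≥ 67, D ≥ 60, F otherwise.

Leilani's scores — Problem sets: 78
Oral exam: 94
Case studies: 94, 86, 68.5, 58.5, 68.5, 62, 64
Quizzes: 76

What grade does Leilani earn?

Case studies: drop 58.5, 62 → average of remaining 5 = 381/5 = 76.2
Weighted total:
  Problem sets 78 × 0.12 = 9.36
  Oral exam 94 × 0.18 = 16.92
  Case studies 76.2 × 0.5 = 38.1
  Quizzes 76 × 0.2 = 15.2
Sum = 79.58
79.58 is ≥ 77 and < 80 → C+

C+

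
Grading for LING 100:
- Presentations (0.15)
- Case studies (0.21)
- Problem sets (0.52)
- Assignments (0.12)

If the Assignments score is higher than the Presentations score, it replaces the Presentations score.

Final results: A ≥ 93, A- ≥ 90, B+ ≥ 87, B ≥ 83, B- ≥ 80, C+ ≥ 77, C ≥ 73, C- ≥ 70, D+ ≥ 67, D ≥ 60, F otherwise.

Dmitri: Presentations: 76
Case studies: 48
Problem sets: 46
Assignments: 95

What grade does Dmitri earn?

Assignments (95) > Presentations (76), so Presentations counts as 95.
Weighted total:
  Presentations 95 × 0.15 = 14.25
  Case studies 48 × 0.21 = 10.08
  Problem sets 46 × 0.52 = 23.92
  Assignments 95 × 0.12 = 11.4
Sum = 59.65
59.65 < 60 → F

F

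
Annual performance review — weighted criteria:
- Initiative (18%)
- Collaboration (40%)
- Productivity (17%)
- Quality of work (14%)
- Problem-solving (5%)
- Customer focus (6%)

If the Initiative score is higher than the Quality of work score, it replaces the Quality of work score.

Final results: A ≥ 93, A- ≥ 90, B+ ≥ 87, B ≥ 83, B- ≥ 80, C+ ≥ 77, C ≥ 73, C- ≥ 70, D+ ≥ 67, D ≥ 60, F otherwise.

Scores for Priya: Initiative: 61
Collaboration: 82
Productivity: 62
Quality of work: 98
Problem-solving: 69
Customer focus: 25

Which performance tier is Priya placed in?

C-

Initiative (61) ≤ Quality of work (98), so Quality of work stays at 98.
Weighted total:
  Initiative 61 × 0.18 = 10.98
  Collaboration 82 × 0.4 = 32.8
  Productivity 62 × 0.17 = 10.54
  Quality of work 98 × 0.14 = 13.72
  Problem-solving 69 × 0.05 = 3.45
  Customer focus 25 × 0.06 = 1.5
Sum = 72.99
72.99 is ≥ 70 and < 73 → C-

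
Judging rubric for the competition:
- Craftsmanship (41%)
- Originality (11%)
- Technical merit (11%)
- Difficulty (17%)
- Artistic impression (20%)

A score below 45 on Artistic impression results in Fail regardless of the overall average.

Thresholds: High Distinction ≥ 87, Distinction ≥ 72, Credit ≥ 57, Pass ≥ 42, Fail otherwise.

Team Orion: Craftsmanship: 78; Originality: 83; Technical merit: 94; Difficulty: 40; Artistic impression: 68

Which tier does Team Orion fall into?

Credit

Artistic impression score 68 ≥ 45: minimum met.
Weighted total:
  Craftsmanship 78 × 0.41 = 31.98
  Originality 83 × 0.11 = 9.13
  Technical merit 94 × 0.11 = 10.34
  Difficulty 40 × 0.17 = 6.8
  Artistic impression 68 × 0.2 = 13.6
Sum = 71.85
71.85 is ≥ 57 and < 72 → Credit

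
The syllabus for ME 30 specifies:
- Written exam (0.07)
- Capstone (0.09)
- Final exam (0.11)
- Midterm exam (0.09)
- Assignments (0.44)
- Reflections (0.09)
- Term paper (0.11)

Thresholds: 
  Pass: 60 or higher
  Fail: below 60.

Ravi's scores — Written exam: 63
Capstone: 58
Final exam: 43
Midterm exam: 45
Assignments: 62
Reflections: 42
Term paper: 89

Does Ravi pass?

Fail

Weighted total:
  Written exam 63 × 0.07 = 4.41
  Capstone 58 × 0.09 = 5.22
  Final exam 43 × 0.11 = 4.73
  Midterm exam 45 × 0.09 = 4.05
  Assignments 62 × 0.44 = 27.28
  Reflections 42 × 0.09 = 3.78
  Term paper 89 × 0.11 = 9.79
Sum = 59.26
59.26 < 60 → Fail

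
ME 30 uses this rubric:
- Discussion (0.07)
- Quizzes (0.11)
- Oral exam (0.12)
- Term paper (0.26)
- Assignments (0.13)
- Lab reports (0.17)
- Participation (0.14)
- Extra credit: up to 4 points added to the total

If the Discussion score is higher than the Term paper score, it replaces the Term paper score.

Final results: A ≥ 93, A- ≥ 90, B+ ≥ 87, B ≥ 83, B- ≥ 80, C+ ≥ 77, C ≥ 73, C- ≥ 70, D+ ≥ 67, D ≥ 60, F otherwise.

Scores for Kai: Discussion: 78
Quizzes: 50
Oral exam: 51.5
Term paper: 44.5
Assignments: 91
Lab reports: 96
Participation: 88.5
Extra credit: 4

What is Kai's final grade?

B-

Discussion (78) > Term paper (44.5), so Term paper counts as 78.
Weighted total:
  Discussion 78 × 0.07 = 5.46
  Quizzes 50 × 0.11 = 5.5
  Oral exam 51.5 × 0.12 = 6.18
  Term paper 78 × 0.26 = 20.28
  Assignments 91 × 0.13 = 11.83
  Lab reports 96 × 0.17 = 16.32
  Participation 88.5 × 0.14 = 12.39
Sum = 77.96
Extra credit: 77.96 + 4 = 81.96
81.96 is ≥ 80 and < 83 → B-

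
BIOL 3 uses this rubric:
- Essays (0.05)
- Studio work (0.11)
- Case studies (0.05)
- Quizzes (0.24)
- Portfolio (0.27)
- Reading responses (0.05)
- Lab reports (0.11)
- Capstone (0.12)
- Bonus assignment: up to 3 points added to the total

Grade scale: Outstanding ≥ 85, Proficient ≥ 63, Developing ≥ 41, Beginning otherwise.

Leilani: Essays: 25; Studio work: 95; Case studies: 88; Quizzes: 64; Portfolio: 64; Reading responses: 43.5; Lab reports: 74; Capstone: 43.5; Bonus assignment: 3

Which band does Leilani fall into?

Weighted total:
  Essays 25 × 0.05 = 1.25
  Studio work 95 × 0.11 = 10.45
  Case studies 88 × 0.05 = 4.4
  Quizzes 64 × 0.24 = 15.36
  Portfolio 64 × 0.27 = 17.28
  Reading responses 43.5 × 0.05 = 2.175
  Lab reports 74 × 0.11 = 8.14
  Capstone 43.5 × 0.12 = 5.22
Sum = 64.275
Bonus assignment: 64.275 + 3 = 67.275
67.275 is ≥ 63 and < 85 → Proficient

Proficient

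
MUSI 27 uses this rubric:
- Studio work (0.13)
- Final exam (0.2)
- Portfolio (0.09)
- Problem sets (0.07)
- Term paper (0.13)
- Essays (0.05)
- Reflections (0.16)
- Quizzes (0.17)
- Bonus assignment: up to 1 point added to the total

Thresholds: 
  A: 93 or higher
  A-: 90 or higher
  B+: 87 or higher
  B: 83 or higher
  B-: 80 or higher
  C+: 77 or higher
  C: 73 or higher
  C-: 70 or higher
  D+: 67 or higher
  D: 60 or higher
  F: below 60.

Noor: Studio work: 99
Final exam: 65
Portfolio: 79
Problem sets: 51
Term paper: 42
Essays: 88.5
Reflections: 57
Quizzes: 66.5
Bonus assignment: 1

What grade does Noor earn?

D+

Weighted total:
  Studio work 99 × 0.13 = 12.87
  Final exam 65 × 0.2 = 13
  Portfolio 79 × 0.09 = 7.11
  Problem sets 51 × 0.07 = 3.57
  Term paper 42 × 0.13 = 5.46
  Essays 88.5 × 0.05 = 4.425
  Reflections 57 × 0.16 = 9.12
  Quizzes 66.5 × 0.17 = 11.305
Sum = 66.86
Bonus assignment: 66.86 + 1 = 67.86
67.86 is ≥ 67 and < 70 → D+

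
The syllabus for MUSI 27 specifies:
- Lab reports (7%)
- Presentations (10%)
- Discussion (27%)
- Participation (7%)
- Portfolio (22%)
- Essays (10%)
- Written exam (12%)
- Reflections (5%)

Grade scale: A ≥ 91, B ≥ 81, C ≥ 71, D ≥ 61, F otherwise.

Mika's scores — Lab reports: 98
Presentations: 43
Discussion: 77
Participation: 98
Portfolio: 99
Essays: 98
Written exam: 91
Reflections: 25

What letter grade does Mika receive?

B

Weighted total:
  Lab reports 98 × 0.07 = 6.86
  Presentations 43 × 0.1 = 4.3
  Discussion 77 × 0.27 = 20.79
  Participation 98 × 0.07 = 6.86
  Portfolio 99 × 0.22 = 21.78
  Essays 98 × 0.1 = 9.8
  Written exam 91 × 0.12 = 10.92
  Reflections 25 × 0.05 = 1.25
Sum = 82.56
82.56 is ≥ 81 and < 91 → B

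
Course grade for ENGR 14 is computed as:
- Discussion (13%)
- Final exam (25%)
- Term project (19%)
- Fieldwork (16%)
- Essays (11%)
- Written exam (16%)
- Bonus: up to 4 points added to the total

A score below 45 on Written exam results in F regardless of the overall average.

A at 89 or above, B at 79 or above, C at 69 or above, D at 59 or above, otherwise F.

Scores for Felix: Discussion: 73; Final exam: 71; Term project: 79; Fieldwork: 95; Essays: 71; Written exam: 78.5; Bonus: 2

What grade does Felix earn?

Written exam score 78.5 ≥ 45: minimum met.
Weighted total:
  Discussion 73 × 0.13 = 9.49
  Final exam 71 × 0.25 = 17.75
  Term project 79 × 0.19 = 15.01
  Fieldwork 95 × 0.16 = 15.2
  Essays 71 × 0.11 = 7.81
  Written exam 78.5 × 0.16 = 12.56
Sum = 77.82
Bonus: 77.82 + 2 = 79.82
79.82 is ≥ 79 and < 89 → B

B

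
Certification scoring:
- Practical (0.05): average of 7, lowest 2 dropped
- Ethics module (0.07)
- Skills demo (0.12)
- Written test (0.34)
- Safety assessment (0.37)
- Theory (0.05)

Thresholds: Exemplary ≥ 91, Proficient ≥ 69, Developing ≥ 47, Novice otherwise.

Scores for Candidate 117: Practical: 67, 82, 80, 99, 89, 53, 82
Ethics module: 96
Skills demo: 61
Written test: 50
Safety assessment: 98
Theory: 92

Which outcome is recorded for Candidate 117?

Proficient

Practical: drop 53, 67 → average of remaining 5 = 432/5 = 86.4
Weighted total:
  Practical 86.4 × 0.05 = 4.32
  Ethics module 96 × 0.07 = 6.72
  Skills demo 61 × 0.12 = 7.32
  Written test 50 × 0.34 = 17
  Safety assessment 98 × 0.37 = 36.26
  Theory 92 × 0.05 = 4.6
Sum = 76.22
76.22 is ≥ 69 and < 91 → Proficient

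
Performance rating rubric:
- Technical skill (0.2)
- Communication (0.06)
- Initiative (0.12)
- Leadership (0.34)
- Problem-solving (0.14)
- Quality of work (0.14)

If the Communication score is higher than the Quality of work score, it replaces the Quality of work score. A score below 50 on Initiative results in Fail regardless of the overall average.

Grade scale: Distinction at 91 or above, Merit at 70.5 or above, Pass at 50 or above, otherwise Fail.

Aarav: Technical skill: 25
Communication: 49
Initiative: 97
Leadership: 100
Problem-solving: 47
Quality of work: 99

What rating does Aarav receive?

Merit

Communication (49) ≤ Quality of work (99), so Quality of work stays at 99.
Initiative score 97 ≥ 50: minimum met.
Weighted total:
  Technical skill 25 × 0.2 = 5
  Communication 49 × 0.06 = 2.94
  Initiative 97 × 0.12 = 11.64
  Leadership 100 × 0.34 = 34
  Problem-solving 47 × 0.14 = 6.58
  Quality of work 99 × 0.14 = 13.86
Sum = 74.02
74.02 is ≥ 70.5 and < 91 → Merit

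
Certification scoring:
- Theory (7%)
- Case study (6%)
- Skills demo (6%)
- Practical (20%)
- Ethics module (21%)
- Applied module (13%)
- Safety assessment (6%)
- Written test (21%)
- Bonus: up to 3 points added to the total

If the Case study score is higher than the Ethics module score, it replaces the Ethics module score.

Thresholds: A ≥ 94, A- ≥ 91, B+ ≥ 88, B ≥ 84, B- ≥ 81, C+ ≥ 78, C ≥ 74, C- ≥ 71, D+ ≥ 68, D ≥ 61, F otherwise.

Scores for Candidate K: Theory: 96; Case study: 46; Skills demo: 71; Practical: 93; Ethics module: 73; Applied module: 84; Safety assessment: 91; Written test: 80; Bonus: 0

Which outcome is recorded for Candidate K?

Case study (46) ≤ Ethics module (73), so Ethics module stays at 73.
Weighted total:
  Theory 96 × 0.07 = 6.72
  Case study 46 × 0.06 = 2.76
  Skills demo 71 × 0.06 = 4.26
  Practical 93 × 0.2 = 18.6
  Ethics module 73 × 0.21 = 15.33
  Applied module 84 × 0.13 = 10.92
  Safety assessment 91 × 0.06 = 5.46
  Written test 80 × 0.21 = 16.8
Sum = 80.85
Bonus: 80.85 + 0 = 80.85
80.85 is ≥ 78 and < 81 → C+

C+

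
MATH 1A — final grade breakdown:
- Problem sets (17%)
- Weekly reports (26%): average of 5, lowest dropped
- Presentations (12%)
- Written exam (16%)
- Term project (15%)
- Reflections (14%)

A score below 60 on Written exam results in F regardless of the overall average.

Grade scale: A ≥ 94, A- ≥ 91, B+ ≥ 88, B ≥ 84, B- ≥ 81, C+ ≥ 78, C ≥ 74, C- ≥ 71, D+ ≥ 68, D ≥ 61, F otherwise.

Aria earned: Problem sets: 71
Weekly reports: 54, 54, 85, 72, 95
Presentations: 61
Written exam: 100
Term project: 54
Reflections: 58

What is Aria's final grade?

C-

Weekly reports: drop 54 → average of remaining 4 = 306/4 = 76.5
Written exam score 100 ≥ 60: minimum met.
Weighted total:
  Problem sets 71 × 0.17 = 12.07
  Weekly reports 76.5 × 0.26 = 19.89
  Presentations 61 × 0.12 = 7.32
  Written exam 100 × 0.16 = 16
  Term project 54 × 0.15 = 8.1
  Reflections 58 × 0.14 = 8.12
Sum = 71.5
71.5 is ≥ 71 and < 74 → C-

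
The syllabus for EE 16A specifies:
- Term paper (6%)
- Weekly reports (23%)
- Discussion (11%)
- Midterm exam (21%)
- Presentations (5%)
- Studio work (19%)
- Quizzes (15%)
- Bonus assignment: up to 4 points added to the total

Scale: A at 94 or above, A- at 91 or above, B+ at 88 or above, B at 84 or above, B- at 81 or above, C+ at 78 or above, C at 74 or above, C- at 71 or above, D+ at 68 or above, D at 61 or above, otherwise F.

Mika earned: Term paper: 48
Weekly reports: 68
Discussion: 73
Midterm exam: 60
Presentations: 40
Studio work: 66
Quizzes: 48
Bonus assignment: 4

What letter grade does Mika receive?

Weighted total:
  Term paper 48 × 0.06 = 2.88
  Weekly reports 68 × 0.23 = 15.64
  Discussion 73 × 0.11 = 8.03
  Midterm exam 60 × 0.21 = 12.6
  Presentations 40 × 0.05 = 2
  Studio work 66 × 0.19 = 12.54
  Quizzes 48 × 0.15 = 7.2
Sum = 60.89
Bonus assignment: 60.89 + 4 = 64.89
64.89 is ≥ 61 and < 68 → D

D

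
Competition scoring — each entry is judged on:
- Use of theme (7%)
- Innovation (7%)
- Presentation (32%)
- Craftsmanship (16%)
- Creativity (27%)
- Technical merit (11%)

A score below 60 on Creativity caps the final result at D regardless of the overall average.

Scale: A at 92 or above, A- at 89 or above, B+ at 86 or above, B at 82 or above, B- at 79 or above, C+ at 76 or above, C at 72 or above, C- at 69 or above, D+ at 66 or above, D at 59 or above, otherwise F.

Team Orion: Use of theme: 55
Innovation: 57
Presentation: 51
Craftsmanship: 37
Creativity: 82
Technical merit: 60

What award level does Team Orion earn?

Creativity score 82 ≥ 60: minimum met.
Weighted total:
  Use of theme 55 × 0.07 = 3.85
  Innovation 57 × 0.07 = 3.99
  Presentation 51 × 0.32 = 16.32
  Craftsmanship 37 × 0.16 = 5.92
  Creativity 82 × 0.27 = 22.14
  Technical merit 60 × 0.11 = 6.6
Sum = 58.82
58.82 < 59 → F

F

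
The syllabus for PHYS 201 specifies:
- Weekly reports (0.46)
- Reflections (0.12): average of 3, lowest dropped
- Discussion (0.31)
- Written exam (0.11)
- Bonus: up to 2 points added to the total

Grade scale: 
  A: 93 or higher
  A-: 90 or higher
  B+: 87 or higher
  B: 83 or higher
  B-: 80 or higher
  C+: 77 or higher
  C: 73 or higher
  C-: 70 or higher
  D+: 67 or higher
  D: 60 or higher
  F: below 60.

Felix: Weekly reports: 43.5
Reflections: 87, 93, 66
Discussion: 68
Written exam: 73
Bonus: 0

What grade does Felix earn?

F

Reflections: drop 66 → average of remaining 2 = 180/2 = 90
Weighted total:
  Weekly reports 43.5 × 0.46 = 20.01
  Reflections 90 × 0.12 = 10.8
  Discussion 68 × 0.31 = 21.08
  Written exam 73 × 0.11 = 8.03
Sum = 59.92
Bonus: 59.92 + 0 = 59.92
59.92 < 60 → F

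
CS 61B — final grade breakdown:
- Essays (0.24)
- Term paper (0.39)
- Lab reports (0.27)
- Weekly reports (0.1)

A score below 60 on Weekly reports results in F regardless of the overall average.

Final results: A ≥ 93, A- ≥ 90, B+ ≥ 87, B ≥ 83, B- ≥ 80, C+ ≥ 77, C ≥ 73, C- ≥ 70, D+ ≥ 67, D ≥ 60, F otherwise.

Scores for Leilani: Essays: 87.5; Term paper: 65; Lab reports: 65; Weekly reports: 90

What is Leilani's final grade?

Weekly reports score 90 ≥ 60: minimum met.
Weighted total:
  Essays 87.5 × 0.24 = 21
  Term paper 65 × 0.39 = 25.35
  Lab reports 65 × 0.27 = 17.55
  Weekly reports 90 × 0.1 = 9
Sum = 72.9
72.9 is ≥ 70 and < 73 → C-

C-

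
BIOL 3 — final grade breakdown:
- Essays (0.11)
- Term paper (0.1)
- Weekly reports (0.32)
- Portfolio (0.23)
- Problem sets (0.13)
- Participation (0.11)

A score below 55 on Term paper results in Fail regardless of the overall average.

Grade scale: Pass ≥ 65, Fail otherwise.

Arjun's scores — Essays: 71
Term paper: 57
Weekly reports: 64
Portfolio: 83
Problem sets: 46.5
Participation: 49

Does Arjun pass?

Term paper score 57 ≥ 55: minimum met.
Weighted total:
  Essays 71 × 0.11 = 7.81
  Term paper 57 × 0.1 = 5.7
  Weekly reports 64 × 0.32 = 20.48
  Portfolio 83 × 0.23 = 19.09
  Problem sets 46.5 × 0.13 = 6.045
  Participation 49 × 0.11 = 5.39
Sum = 64.515
64.515 < 65 → Fail

Fail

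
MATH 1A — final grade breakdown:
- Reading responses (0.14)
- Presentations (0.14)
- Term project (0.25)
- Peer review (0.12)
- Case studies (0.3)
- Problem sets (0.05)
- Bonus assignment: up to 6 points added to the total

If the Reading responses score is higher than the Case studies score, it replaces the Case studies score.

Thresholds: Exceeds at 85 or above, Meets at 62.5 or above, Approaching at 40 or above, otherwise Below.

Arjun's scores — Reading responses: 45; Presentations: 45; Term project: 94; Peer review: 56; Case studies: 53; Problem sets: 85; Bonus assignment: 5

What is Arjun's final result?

Reading responses (45) ≤ Case studies (53), so Case studies stays at 53.
Weighted total:
  Reading responses 45 × 0.14 = 6.3
  Presentations 45 × 0.14 = 6.3
  Term project 94 × 0.25 = 23.5
  Peer review 56 × 0.12 = 6.72
  Case studies 53 × 0.3 = 15.9
  Problem sets 85 × 0.05 = 4.25
Sum = 62.97
Bonus assignment: 62.97 + 5 = 67.97
67.97 is ≥ 62.5 and < 85 → Meets

Meets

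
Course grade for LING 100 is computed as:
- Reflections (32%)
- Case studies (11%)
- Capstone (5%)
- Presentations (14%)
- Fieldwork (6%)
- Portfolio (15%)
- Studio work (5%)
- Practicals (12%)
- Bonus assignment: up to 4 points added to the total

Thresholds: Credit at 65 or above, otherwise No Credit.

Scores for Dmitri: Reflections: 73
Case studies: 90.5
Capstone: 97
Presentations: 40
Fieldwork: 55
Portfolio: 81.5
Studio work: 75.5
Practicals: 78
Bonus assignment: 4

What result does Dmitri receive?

Credit

Weighted total:
  Reflections 73 × 0.32 = 23.36
  Case studies 90.5 × 0.11 = 9.955
  Capstone 97 × 0.05 = 4.85
  Presentations 40 × 0.14 = 5.6
  Fieldwork 55 × 0.06 = 3.3
  Portfolio 81.5 × 0.15 = 12.225
  Studio work 75.5 × 0.05 = 3.775
  Practicals 78 × 0.12 = 9.36
Sum = 72.425
Bonus assignment: 72.425 + 4 = 76.425
76.425 ≥ 65 → Credit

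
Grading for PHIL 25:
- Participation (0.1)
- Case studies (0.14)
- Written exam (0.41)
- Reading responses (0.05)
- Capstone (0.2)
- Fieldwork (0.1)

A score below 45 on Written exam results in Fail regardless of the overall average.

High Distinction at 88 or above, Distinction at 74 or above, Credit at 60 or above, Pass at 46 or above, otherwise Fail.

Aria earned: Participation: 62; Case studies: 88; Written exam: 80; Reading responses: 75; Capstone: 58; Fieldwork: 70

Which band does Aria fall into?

Written exam score 80 ≥ 45: minimum met.
Weighted total:
  Participation 62 × 0.1 = 6.2
  Case studies 88 × 0.14 = 12.32
  Written exam 80 × 0.41 = 32.8
  Reading responses 75 × 0.05 = 3.75
  Capstone 58 × 0.2 = 11.6
  Fieldwork 70 × 0.1 = 7
Sum = 73.67
73.67 is ≥ 60 and < 74 → Credit

Credit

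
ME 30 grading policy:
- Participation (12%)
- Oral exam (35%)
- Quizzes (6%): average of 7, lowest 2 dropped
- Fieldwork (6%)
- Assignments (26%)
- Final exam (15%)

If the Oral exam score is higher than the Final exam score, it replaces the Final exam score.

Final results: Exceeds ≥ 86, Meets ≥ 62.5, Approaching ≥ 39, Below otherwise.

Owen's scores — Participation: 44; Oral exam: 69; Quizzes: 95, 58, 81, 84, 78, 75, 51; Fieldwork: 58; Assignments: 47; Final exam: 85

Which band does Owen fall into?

Meets

Quizzes: drop 51, 58 → average of remaining 5 = 413/5 = 82.6
Oral exam (69) ≤ Final exam (85), so Final exam stays at 85.
Weighted total:
  Participation 44 × 0.12 = 5.28
  Oral exam 69 × 0.35 = 24.15
  Quizzes 82.6 × 0.06 = 4.956
  Fieldwork 58 × 0.06 = 3.48
  Assignments 47 × 0.26 = 12.22
  Final exam 85 × 0.15 = 12.75
Sum = 62.836
62.836 is ≥ 62.5 and < 86 → Meets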